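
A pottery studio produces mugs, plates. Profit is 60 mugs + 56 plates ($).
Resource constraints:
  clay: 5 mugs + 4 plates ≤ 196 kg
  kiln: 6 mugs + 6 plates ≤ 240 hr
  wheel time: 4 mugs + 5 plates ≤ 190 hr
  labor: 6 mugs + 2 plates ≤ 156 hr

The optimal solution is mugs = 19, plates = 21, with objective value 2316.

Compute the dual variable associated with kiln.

Binding: kiln and labor. Non-binding: clay (17 unused), wheel time (9 unused).
Since clay, wheel time are not tight, their duals are 0.
From A_Bᵀ y = c: 6·y_kiln + 6·y_labor = 60; 6·y_kiln + 2·y_labor = 56.
→ y_kiln = 9 and y_labor = 1.
Shadow price of kiln = 9.

9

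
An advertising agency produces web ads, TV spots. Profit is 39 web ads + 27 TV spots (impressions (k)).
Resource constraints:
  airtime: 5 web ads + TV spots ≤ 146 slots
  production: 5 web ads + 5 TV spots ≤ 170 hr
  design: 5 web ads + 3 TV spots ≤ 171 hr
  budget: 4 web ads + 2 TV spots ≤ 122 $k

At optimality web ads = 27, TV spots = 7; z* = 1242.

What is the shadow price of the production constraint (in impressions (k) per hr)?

3

Binding: production and budget. Non-binding: airtime (4 unused), design (15 unused).
By complementary slackness, y = 0 for the non-binding constraints.
Dual feasibility on the basic columns requires 5·y_production + 4·y_budget = 39, 5·y_production + 2·y_budget = 27.
This yields shadow prices y_production = 3, y_budget = 6.
Shadow price of production = 3.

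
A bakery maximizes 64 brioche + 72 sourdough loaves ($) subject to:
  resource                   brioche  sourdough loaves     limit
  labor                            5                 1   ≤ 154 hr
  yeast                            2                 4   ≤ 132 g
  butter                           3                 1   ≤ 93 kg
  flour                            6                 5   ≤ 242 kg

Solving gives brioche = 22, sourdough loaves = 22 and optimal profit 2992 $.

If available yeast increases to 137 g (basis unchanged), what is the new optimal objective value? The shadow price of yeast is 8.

Δb = 5, so new z* = 2992 + (8)·(5) = 2992 + 40 = 3032.

3032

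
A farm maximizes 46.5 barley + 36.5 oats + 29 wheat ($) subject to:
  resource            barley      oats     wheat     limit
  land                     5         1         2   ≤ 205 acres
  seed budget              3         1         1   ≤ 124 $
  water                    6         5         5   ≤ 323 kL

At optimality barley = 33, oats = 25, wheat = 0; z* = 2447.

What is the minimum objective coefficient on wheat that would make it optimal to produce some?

36.5

At the optimum: land uses 190 of 205 (slack = 15); seed budget uses 124 of 124 (binding); water uses 323 of 323 (binding).
By complementary slackness, y = 0 for the non-binding constraint.
From A_Bᵀ y = c: 3·y_seed budget + 6·y_water = 46.5; 1·y_seed budget + 5·y_water = 36.5.
→ y_seed budget = 1.5 and y_water = 7.
wheat enters the basis when its profit ≥ yᵀa₃ = 1.5·1 + 7·5 = 36.5.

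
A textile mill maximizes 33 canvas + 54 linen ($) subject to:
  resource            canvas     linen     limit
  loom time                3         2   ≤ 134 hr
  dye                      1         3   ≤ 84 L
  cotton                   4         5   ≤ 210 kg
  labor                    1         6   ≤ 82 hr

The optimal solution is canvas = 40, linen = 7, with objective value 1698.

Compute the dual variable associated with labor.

Check each constraint at x*: loom time 134/134 (tight); dye 61/84 (slack 23); cotton 195/210 (slack 15); labor 82/82 (tight).
Slack constraints have shadow price 0 (complementary slackness).
From A_Bᵀ y = c: 3·y_loom time + 1·y_labor = 33; 2·y_loom time + 6·y_labor = 54.
Solving: y_loom time = 9, y_labor = 6.
Shadow price of labor = 6.

6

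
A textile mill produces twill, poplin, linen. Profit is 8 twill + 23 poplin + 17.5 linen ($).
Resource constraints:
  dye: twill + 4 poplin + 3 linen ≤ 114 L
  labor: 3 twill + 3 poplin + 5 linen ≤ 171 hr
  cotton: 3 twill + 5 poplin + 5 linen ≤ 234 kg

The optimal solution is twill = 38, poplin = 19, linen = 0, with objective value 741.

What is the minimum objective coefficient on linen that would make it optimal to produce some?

20

At the optimum: dye uses 114 of 114 (binding); labor uses 171 of 171 (binding); cotton uses 209 of 234 (slack = 25).
Since cotton is not tight, its dual is 0.
From A_Bᵀ y = c: 1·y_dye + 3·y_labor = 8; 4·y_dye + 3·y_labor = 23.
This yields shadow prices y_dye = 5, y_labor = 1.
linen enters the basis when its profit ≥ yᵀa₃ = 5·3 + 1·5 = 20.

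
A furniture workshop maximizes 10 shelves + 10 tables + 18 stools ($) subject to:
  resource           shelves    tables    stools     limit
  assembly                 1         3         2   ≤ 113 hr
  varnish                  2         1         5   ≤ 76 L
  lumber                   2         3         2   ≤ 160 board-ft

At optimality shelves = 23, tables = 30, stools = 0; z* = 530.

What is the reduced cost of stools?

At the optimum: assembly uses 113 of 113 (binding); varnish uses 76 of 76 (binding); lumber uses 136 of 160 (slack = 24).
Slack constraints have shadow price 0 (complementary slackness).
Dual feasibility on the basic columns requires 1·y_assembly + 2·y_varnish = 10, 3·y_assembly + 1·y_varnish = 10.
→ y_assembly = 2 and y_varnish = 4.
Reduced cost of stools: c₃ − yᵀa₃ = 18 − (2·2 + 4·5) = 18 − 24 = -6.

-6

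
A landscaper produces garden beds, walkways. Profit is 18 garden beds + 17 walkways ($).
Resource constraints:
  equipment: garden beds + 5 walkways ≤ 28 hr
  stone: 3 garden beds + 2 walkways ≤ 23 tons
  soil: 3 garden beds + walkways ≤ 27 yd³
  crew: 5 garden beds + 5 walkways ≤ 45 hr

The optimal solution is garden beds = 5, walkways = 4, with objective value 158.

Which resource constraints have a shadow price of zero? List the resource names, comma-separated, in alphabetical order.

equipment: 25/28 (slack 3)
stone: 23/23 (binding)
soil: 19/27 (slack 8)
crew: 45/45 (binding)
By complementary slackness, a constraint with positive slack has shadow price 0 → equipment, soil.

equipment, soil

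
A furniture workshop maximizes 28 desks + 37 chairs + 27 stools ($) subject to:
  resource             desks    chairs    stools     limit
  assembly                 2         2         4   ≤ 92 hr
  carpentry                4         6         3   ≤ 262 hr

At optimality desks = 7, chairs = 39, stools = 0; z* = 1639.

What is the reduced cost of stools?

At the optimum: assembly uses 92 of 92 (binding); carpentry uses 262 of 262 (binding).
Dual feasibility on the basic columns requires 2·y_assembly + 4·y_carpentry = 28, 2·y_assembly + 6·y_carpentry = 37.
→ y_assembly = 5 and y_carpentry = 4.5.
Reduced cost of stools: c₃ − yᵀa₃ = 27 − (5·4 + 4.5·3) = 27 − 33.5 = -6.5.

-6.5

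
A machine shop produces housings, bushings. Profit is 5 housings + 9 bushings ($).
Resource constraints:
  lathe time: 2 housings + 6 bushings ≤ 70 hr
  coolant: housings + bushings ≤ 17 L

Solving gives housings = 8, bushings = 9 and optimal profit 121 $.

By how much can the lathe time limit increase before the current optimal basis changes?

32

Binding constraints: lathe time, coolant. The basis is B = [[2,6],[1,1]] with det -4.
Per unit increase in lathe time, x* moves by d = (-0.25, 0.25).
The basis stays optimal until housings reaches 0; allowable increase = 32 hr.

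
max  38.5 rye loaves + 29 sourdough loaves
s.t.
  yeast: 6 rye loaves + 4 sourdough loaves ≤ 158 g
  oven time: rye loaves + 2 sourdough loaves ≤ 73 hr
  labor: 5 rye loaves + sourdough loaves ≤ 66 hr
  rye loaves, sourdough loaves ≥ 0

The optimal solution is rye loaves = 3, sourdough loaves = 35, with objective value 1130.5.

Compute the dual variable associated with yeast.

6

Check each constraint at x*: yeast 158/158 (tight); oven time 73/73 (tight); labor 50/66 (slack 16).
Slack constraints have shadow price 0 (complementary slackness).
The binding rows give the dual system: 6·y_yeast + 1·y_oven time = 38.5 and 4·y_yeast + 2·y_oven time = 29.
This yields shadow prices y_yeast = 6, y_oven time = 2.5.
Shadow price of yeast = 6.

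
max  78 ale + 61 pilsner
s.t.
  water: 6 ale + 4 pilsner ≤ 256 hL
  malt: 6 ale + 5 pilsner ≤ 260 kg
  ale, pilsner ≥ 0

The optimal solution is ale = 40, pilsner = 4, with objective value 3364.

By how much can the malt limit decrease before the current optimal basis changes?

4

Binding constraints: water, malt. The basis is B = [[6,4],[6,5]] with det 6.
Per unit decrease in malt, x* moves by d = (0.6667, -1).
The basis stays optimal until pilsner reaches 0; allowable decrease = 4 kg.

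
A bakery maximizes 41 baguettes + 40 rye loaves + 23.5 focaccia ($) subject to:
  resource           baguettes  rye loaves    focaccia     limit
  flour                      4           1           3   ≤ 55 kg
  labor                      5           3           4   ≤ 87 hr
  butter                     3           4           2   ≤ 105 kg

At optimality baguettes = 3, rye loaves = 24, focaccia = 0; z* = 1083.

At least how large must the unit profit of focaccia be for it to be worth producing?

30

Check each constraint at x*: flour 36/55 (slack 19); labor 87/87 (tight); butter 105/105 (tight).
Slack constraints have shadow price 0 (complementary slackness).
Dual feasibility on the basic columns requires 5·y_labor + 3·y_butter = 41, 3·y_labor + 4·y_butter = 40.
→ y_labor = 4 and y_butter = 7.
focaccia enters the basis when its profit ≥ yᵀa₃ = 4·4 + 7·2 = 30.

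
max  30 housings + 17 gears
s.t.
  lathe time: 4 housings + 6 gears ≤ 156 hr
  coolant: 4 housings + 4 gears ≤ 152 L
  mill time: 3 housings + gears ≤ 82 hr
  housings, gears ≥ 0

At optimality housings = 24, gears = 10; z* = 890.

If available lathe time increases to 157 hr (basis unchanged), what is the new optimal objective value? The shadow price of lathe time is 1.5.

Δb = 1, so new z* = 890 + (1.5)·(1) = 890 + 1.5 = 891.5.

891.5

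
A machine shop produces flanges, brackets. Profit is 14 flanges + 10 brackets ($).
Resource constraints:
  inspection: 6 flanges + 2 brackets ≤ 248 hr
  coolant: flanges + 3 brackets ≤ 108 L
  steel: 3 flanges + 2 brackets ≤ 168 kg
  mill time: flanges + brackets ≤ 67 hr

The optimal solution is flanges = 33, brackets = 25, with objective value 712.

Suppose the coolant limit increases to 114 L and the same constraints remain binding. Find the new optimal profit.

Binding: inspection and coolant. Non-binding: steel (19 unused), mill time (9 unused).
By complementary slackness, y = 0 for the non-binding constraints.
From A_Bᵀ y = c: 6·y_inspection + 1·y_coolant = 14; 2·y_inspection + 3·y_coolant = 10.
→ y_inspection = 2 and y_coolant = 2.
Δz = y_coolant·Δb = 2 × (6) = 12, so new z* = 712 + 12 = 724.

724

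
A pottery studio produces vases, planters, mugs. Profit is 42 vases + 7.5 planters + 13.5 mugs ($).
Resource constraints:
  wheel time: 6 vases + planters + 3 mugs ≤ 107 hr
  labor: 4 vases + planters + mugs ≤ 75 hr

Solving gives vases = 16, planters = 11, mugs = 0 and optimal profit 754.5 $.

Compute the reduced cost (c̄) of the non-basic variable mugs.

-6

Check each constraint at x*: wheel time 107/107 (tight); labor 75/75 (tight).
From A_Bᵀ y = c: 6·y_wheel time + 4·y_labor = 42; 1·y_wheel time + 1·y_labor = 7.5.
This yields shadow prices y_wheel time = 6, y_labor = 1.5.
Reduced cost of mugs: c₃ − yᵀa₃ = 13.5 − (6·3 + 1.5·1) = 13.5 − 19.5 = -6.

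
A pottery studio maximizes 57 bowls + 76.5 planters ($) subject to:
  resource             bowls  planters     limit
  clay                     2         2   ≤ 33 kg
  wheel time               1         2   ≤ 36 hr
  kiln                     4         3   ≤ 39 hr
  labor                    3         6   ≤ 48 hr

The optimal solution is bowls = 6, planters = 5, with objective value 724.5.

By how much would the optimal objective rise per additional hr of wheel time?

0

Check each constraint at x*: clay 22/33 (slack 11); wheel time 16/36 (slack 20); kiln 39/39 (tight); labor 48/48 (tight).
Since clay, wheel time are not tight, their duals are 0.
The binding rows give the dual system: 4·y_kiln + 3·y_labor = 57 and 3·y_kiln + 6·y_labor = 76.5.
This yields shadow prices y_kiln = 7.5, y_labor = 9.
Shadow price of wheel time = 0.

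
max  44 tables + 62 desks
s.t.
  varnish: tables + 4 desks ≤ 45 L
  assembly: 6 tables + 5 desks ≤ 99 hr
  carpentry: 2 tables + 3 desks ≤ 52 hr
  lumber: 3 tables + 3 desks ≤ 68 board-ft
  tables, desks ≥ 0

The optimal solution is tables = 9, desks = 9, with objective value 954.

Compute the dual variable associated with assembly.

6

Check each constraint at x*: varnish 45/45 (tight); assembly 99/99 (tight); carpentry 45/52 (slack 7); lumber 54/68 (slack 14).
By complementary slackness, y = 0 for the non-binding constraints.
The binding rows give the dual system: 1·y_varnish + 6·y_assembly = 44 and 4·y_varnish + 5·y_assembly = 62.
→ y_varnish = 8 and y_assembly = 6.
Shadow price of assembly = 6.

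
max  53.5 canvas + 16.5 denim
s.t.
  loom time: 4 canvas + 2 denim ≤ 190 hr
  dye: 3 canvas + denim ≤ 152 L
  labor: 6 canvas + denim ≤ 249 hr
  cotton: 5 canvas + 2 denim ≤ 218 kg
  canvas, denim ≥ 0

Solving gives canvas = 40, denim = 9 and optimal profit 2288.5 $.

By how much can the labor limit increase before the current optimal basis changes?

Binding constraints: labor, cotton. The basis is B = [[6,1],[5,2]] with det 7.
Per unit increase in labor, x* moves by d = (0.2857, -0.7143).
The basis stays optimal until denim reaches 0; allowable increase = 12.6 hr.

12.6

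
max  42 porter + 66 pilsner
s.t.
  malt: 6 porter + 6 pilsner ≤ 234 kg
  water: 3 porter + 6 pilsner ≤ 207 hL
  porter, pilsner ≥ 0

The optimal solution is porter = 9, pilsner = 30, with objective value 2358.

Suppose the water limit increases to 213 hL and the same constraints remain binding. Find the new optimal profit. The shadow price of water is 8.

Δb = 6, so new z* = 2358 + (8)·(6) = 2358 + 48 = 2406.

2406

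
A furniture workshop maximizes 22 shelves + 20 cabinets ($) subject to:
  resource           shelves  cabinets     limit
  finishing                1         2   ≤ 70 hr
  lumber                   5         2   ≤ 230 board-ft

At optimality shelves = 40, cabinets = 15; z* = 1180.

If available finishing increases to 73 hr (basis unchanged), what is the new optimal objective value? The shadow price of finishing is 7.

Δb = 3, so new z* = 1180 + (7)·(3) = 1180 + 21 = 1201.

1201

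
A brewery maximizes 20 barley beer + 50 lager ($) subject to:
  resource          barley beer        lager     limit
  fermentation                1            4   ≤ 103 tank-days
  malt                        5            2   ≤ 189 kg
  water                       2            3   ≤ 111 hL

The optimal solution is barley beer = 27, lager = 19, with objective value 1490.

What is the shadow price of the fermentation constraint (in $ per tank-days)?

At the optimum: fermentation uses 103 of 103 (binding); malt uses 173 of 189 (slack = 16); water uses 111 of 111 (binding).
By complementary slackness, y = 0 for the non-binding constraint.
Dual feasibility on the basic columns requires 1·y_fermentation + 2·y_water = 20, 4·y_fermentation + 3·y_water = 50.
Solving: y_fermentation = 8, y_water = 6.
Shadow price of fermentation = 8.

8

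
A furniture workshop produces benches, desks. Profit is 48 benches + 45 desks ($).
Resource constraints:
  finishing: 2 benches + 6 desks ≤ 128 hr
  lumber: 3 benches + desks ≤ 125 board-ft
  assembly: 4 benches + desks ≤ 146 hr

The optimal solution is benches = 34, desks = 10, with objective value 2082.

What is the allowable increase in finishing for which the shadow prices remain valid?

Binding constraints: finishing, assembly. The basis is B = [[2,6],[4,1]] with det -22.
Per unit increase in finishing, x* moves by d = (-0.0455, 0.1818).
The basis stays optimal until lumber becomes binding; allowable increase = 286 hr.

286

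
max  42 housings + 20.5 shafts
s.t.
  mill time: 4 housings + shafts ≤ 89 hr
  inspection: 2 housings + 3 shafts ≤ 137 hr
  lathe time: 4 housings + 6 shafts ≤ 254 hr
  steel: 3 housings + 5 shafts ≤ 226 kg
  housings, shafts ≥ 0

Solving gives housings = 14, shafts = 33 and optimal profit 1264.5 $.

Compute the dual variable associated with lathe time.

Binding: mill time and lathe time. Non-binding: inspection (10 unused), steel (19 unused).
Since inspection, steel are not tight, their duals are 0.
Dual feasibility on the basic columns requires 4·y_mill time + 4·y_lathe time = 42, 1·y_mill time + 6·y_lathe time = 20.5.
This yields shadow prices y_mill time = 8.5, y_lathe time = 2.
Shadow price of lathe time = 2.

2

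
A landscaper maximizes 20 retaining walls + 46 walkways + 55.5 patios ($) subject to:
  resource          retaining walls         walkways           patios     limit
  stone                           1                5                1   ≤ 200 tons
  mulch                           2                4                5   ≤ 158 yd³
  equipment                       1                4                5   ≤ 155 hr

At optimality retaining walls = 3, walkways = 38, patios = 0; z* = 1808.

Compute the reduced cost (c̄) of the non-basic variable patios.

-2

Binding: mulch and equipment. Non-binding: stone (7 unused).
Since stone is not tight, its dual is 0.
From A_Bᵀ y = c: 2·y_mulch + 1·y_equipment = 20; 4·y_mulch + 4·y_equipment = 46.
→ y_mulch = 8.5 and y_equipment = 3.
Reduced cost of patios: c₃ − yᵀa₃ = 55.5 − (8.5·5 + 3·5) = 55.5 − 57.5 = -2.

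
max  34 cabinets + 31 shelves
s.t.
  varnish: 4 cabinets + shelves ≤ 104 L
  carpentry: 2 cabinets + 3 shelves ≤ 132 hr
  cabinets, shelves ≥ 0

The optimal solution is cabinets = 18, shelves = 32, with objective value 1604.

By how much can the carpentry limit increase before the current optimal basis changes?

180

Binding constraints: varnish, carpentry. The basis is B = [[4,1],[2,3]] with det 10.
Per unit increase in carpentry, x* moves by d = (-0.1, 0.4).
The basis stays optimal until cabinets reaches 0; allowable increase = 180 hr.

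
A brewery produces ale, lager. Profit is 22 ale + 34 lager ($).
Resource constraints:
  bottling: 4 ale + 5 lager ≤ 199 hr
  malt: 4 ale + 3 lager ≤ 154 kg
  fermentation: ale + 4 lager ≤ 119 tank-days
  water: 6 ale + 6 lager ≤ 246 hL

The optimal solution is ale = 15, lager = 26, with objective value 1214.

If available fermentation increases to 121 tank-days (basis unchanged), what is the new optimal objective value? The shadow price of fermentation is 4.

Δb = 2, so new z* = 1214 + (4)·(2) = 1214 + 8 = 1222.

1222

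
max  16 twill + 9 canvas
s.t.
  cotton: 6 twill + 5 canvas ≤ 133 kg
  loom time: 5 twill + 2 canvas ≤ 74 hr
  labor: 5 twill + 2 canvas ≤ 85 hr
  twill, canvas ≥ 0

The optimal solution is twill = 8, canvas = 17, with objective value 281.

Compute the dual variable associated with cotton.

1

At the optimum: cotton uses 133 of 133 (binding); loom time uses 74 of 74 (binding); labor uses 74 of 85 (slack = 11).
By complementary slackness, y = 0 for the non-binding constraint.
Dual feasibility on the basic columns requires 6·y_cotton + 5·y_loom time = 16, 5·y_cotton + 2·y_loom time = 9.
Solving: y_cotton = 1, y_loom time = 2.
Shadow price of cotton = 1.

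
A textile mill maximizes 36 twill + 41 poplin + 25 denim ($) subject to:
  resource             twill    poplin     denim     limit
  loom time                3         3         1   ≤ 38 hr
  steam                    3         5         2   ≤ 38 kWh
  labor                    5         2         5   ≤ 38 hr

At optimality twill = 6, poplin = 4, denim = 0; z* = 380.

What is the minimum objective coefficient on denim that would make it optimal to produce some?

Check each constraint at x*: loom time 30/38 (slack 8); steam 38/38 (tight); labor 38/38 (tight).
Since loom time is not tight, its dual is 0.
The binding rows give the dual system: 3·y_steam + 5·y_labor = 36 and 5·y_steam + 2·y_labor = 41.
This yields shadow prices y_steam = 7, y_labor = 3.
denim enters the basis when its profit ≥ yᵀa₃ = 7·2 + 3·5 = 29.

29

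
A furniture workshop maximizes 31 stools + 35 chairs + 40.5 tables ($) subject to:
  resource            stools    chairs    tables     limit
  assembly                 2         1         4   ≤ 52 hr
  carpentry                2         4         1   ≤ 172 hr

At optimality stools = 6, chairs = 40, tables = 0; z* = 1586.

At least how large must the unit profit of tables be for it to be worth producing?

42.5

At the optimum: assembly uses 52 of 52 (binding); carpentry uses 172 of 172 (binding).
Dual feasibility on the basic columns requires 2·y_assembly + 2·y_carpentry = 31, 1·y_assembly + 4·y_carpentry = 35.
This yields shadow prices y_assembly = 9, y_carpentry = 6.5.
tables enters the basis when its profit ≥ yᵀa₃ = 9·4 + 6.5·1 = 42.5.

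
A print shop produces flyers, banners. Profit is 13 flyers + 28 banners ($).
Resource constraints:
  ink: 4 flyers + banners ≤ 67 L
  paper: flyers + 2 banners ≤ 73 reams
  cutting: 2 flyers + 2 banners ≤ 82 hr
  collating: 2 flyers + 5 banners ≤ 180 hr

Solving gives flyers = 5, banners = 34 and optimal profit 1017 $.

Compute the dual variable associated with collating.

2

Check each constraint at x*: ink 54/67 (slack 13); paper 73/73 (tight); cutting 78/82 (slack 4); collating 180/180 (tight).
Slack constraints have shadow price 0 (complementary slackness).
The binding rows give the dual system: 1·y_paper + 2·y_collating = 13 and 2·y_paper + 5·y_collating = 28.
Solving: y_paper = 9, y_collating = 2.
Shadow price of collating = 2.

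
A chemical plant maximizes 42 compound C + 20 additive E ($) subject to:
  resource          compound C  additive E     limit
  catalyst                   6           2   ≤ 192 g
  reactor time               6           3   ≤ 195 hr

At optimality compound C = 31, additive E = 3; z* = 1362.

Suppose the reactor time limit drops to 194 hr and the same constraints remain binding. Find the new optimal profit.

1356

Both catalyst and reactor time are binding at x*.
The binding rows give the dual system: 6·y_catalyst + 6·y_reactor time = 42 and 2·y_catalyst + 3·y_reactor time = 20.
Solving: y_catalyst = 1, y_reactor time = 6.
Δz = y_reactor time·Δb = 6 × (-1) = -6, so new z* = 1362 − 6 = 1356.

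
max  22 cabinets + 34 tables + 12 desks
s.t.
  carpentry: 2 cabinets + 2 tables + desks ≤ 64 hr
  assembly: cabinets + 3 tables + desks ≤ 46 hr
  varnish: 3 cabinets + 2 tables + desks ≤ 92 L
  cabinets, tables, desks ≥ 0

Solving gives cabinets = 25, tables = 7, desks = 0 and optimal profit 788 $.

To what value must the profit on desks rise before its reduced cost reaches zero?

14

At the optimum: carpentry uses 64 of 64 (binding); assembly uses 46 of 46 (binding); varnish uses 89 of 92 (slack = 3).
Since varnish is not tight, its dual is 0.
From A_Bᵀ y = c: 2·y_carpentry + 1·y_assembly = 22; 2·y_carpentry + 3·y_assembly = 34.
This yields shadow prices y_carpentry = 8, y_assembly = 6.
desks enters the basis when its profit ≥ yᵀa₃ = 8·1 + 6·1 = 14.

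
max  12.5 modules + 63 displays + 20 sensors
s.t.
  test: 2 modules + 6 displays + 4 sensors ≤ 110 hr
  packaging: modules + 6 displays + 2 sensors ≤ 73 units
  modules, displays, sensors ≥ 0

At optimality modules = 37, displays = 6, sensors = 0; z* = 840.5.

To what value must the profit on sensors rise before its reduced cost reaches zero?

Both test and packaging are binding at x*.
The binding rows give the dual system: 2·y_test + 1·y_packaging = 12.5 and 6·y_test + 6·y_packaging = 63.
This yields shadow prices y_test = 2, y_packaging = 8.5.
sensors enters the basis when its profit ≥ yᵀa₃ = 2·4 + 8.5·2 = 25.

25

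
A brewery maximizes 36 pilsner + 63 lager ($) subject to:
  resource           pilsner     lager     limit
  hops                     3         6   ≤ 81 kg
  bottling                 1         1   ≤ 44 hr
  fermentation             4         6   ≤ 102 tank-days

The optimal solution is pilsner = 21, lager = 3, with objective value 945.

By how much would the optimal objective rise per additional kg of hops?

Check each constraint at x*: hops 81/81 (tight); bottling 24/44 (slack 20); fermentation 102/102 (tight).
By complementary slackness, y = 0 for the non-binding constraint.
From A_Bᵀ y = c: 3·y_hops + 4·y_fermentation = 36; 6·y_hops + 6·y_fermentation = 63.
This yields shadow prices y_hops = 6, y_fermentation = 4.5.
Shadow price of hops = 6.

6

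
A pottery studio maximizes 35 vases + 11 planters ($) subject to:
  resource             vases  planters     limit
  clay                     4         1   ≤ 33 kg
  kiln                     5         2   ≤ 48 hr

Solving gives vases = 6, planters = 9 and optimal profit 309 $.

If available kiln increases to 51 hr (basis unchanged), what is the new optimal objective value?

318

At the optimum: clay uses 33 of 33 (binding); kiln uses 48 of 48 (binding).
From A_Bᵀ y = c: 4·y_clay + 5·y_kiln = 35; 1·y_clay + 2·y_kiln = 11.
→ y_clay = 5 and y_kiln = 3.
Δz = y_kiln·Δb = 3 × (3) = 9, so new z* = 309 + 9 = 318.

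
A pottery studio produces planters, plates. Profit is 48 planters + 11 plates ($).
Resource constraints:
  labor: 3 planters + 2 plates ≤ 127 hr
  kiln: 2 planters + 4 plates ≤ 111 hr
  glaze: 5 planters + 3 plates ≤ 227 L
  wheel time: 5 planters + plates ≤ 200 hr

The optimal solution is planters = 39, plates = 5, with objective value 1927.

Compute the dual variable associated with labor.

1

At the optimum: labor uses 127 of 127 (binding); kiln uses 98 of 111 (slack = 13); glaze uses 210 of 227 (slack = 17); wheel time uses 200 of 200 (binding).
Slack constraints have shadow price 0 (complementary slackness).
Dual feasibility on the basic columns requires 3·y_labor + 5·y_wheel time = 48, 2·y_labor + 1·y_wheel time = 11.
This yields shadow prices y_labor = 1, y_wheel time = 9.
Shadow price of labor = 1.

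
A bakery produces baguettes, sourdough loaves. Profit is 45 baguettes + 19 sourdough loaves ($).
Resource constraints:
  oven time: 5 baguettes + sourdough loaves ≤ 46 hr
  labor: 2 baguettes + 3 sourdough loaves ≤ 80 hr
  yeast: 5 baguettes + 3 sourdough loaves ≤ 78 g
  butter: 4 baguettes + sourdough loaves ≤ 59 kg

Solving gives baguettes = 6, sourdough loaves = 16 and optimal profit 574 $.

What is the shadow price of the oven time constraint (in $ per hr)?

Check each constraint at x*: oven time 46/46 (tight); labor 60/80 (slack 20); yeast 78/78 (tight); butter 40/59 (slack 19).
Slack constraints have shadow price 0 (complementary slackness).
Dual feasibility on the basic columns requires 5·y_oven time + 5·y_yeast = 45, 1·y_oven time + 3·y_yeast = 19.
This yields shadow prices y_oven time = 4, y_yeast = 5.
Shadow price of oven time = 4.

4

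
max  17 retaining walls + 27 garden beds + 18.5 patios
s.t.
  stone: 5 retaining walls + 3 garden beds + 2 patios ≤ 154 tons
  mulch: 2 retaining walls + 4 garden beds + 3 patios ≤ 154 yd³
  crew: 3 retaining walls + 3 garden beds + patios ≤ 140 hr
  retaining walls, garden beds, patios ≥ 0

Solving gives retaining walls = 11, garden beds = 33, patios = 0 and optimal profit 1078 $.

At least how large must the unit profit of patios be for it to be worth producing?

20

At the optimum: stone uses 154 of 154 (binding); mulch uses 154 of 154 (binding); crew uses 132 of 140 (slack = 8).
By complementary slackness, y = 0 for the non-binding constraint.
The binding rows give the dual system: 5·y_stone + 2·y_mulch = 17 and 3·y_stone + 4·y_mulch = 27.
→ y_stone = 1 and y_mulch = 6.
patios enters the basis when its profit ≥ yᵀa₃ = 1·2 + 6·3 = 20.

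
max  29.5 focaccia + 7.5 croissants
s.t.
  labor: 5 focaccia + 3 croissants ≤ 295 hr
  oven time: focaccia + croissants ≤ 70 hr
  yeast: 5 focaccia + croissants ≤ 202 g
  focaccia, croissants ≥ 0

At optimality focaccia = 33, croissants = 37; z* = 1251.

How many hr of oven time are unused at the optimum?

0

oven time used = 1·33 + 1·37 = 70; slack = 70 − 70 = 0.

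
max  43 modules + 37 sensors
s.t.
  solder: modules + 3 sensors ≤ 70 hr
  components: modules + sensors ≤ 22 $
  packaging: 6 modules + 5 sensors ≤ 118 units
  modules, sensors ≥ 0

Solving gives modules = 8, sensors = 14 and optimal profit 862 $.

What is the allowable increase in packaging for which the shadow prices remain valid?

Binding constraints: components, packaging. The basis is B = [[1,1],[6,5]] with det -1.
Per unit increase in packaging, x* moves by d = (1, -1).
The basis stays optimal until sensors reaches 0; allowable increase = 14 units.

14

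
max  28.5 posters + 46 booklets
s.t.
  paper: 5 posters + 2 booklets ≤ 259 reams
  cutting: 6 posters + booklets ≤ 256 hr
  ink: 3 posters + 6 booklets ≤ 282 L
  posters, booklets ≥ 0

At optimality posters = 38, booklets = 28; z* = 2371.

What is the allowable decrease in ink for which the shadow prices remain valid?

Binding constraints: cutting, ink. The basis is B = [[6,1],[3,6]] with det 33.
Per unit decrease in ink, x* moves by d = (0.0303, -0.1818).
The basis stays optimal until booklets reaches 0; allowable decrease = 154 L.

154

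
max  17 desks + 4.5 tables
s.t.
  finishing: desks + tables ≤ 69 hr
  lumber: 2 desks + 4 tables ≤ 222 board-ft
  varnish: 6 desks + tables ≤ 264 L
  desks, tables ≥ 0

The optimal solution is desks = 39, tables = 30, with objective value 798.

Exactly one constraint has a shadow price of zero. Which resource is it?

lumber

finishing: 69/69 (binding)
lumber: 198/222 (slack 24)
varnish: 264/264 (binding)
By complementary slackness, a constraint with positive slack has shadow price 0 → lumber.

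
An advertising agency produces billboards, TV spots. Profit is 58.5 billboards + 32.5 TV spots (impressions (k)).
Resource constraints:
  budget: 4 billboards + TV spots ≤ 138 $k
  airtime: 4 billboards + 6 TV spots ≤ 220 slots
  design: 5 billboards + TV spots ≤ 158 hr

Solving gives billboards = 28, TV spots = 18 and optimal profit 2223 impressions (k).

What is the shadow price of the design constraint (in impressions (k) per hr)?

At the optimum: budget uses 130 of 138 (slack = 8); airtime uses 220 of 220 (binding); design uses 158 of 158 (binding).
Since budget is not tight, its dual is 0.
The binding rows give the dual system: 4·y_airtime + 5·y_design = 58.5 and 6·y_airtime + 1·y_design = 32.5.
Solving: y_airtime = 4, y_design = 8.5.
Shadow price of design = 8.5.

8.5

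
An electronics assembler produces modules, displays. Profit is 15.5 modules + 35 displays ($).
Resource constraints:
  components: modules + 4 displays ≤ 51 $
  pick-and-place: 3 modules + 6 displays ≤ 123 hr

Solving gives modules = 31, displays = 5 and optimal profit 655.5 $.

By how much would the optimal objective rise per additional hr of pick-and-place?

Both components and pick-and-place are binding at x*.
The binding rows give the dual system: 1·y_components + 3·y_pick-and-place = 15.5 and 4·y_components + 6·y_pick-and-place = 35.
→ y_components = 2 and y_pick-and-place = 4.5.
Shadow price of pick-and-place = 4.5.

4.5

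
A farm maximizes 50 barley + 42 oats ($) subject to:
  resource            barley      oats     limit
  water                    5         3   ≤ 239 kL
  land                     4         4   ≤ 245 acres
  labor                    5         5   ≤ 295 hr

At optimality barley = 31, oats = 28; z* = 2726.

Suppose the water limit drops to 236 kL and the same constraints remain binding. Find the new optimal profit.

Check each constraint at x*: water 239/239 (tight); land 236/245 (slack 9); labor 295/295 (tight).
Slack constraints have shadow price 0 (complementary slackness).
From A_Bᵀ y = c: 5·y_water + 5·y_labor = 50; 3·y_water + 5·y_labor = 42.
→ y_water = 4 and y_labor = 6.
Δz = y_water·Δb = 4 × (-3) = -12, so new z* = 2726 − 12 = 2714.

2714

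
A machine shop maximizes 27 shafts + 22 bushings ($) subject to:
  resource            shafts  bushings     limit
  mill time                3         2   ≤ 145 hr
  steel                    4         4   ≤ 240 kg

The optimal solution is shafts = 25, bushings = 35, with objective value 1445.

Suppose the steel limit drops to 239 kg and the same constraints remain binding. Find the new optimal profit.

Both mill time and steel are binding at x*.
From A_Bᵀ y = c: 3·y_mill time + 4·y_steel = 27; 2·y_mill time + 4·y_steel = 22.
→ y_mill time = 5 and y_steel = 3.
Δz = y_steel·Δb = 3 × (-1) = -3, so new z* = 1445 − 3 = 1442.

1442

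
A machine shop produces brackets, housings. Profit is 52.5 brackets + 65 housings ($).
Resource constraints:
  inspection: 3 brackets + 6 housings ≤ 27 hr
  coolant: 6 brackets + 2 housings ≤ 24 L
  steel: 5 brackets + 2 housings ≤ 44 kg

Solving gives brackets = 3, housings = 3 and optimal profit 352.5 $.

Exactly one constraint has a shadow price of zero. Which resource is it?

steel

inspection: 27/27 (binding)
coolant: 24/24 (binding)
steel: 21/44 (slack 23)
By complementary slackness, a constraint with positive slack has shadow price 0 → steel.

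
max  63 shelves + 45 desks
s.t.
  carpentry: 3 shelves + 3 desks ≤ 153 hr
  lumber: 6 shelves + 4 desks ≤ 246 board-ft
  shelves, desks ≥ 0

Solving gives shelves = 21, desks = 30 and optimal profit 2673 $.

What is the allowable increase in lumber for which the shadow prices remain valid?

60

Binding constraints: carpentry, lumber. The basis is B = [[3,3],[6,4]] with det -6.
Per unit increase in lumber, x* moves by d = (0.5, -0.5).
The basis stays optimal until desks reaches 0; allowable increase = 60 board-ft.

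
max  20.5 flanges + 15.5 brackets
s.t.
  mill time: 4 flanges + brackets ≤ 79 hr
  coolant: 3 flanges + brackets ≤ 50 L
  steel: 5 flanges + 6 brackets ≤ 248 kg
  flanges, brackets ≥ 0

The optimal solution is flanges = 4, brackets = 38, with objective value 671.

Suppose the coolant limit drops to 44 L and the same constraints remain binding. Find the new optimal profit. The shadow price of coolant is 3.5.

650

Δb = -6, so new z* = 671 + (3.5)·(-6) = 671 − 21 = 650.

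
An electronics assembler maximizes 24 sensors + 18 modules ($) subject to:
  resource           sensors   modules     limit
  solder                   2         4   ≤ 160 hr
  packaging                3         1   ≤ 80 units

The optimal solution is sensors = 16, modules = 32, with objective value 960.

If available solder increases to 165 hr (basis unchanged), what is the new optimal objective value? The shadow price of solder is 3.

975

Δb = 5, so new z* = 960 + (3)·(5) = 960 + 15 = 975.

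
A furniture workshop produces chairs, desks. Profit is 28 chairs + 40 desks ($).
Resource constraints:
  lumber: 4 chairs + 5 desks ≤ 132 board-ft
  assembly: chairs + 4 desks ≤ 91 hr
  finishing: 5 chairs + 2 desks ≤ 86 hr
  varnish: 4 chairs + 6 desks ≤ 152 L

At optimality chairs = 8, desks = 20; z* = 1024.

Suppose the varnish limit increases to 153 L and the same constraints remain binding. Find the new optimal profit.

1029

Check each constraint at x*: lumber 132/132 (tight); assembly 88/91 (slack 3); finishing 80/86 (slack 6); varnish 152/152 (tight).
By complementary slackness, y = 0 for the non-binding constraints.
The binding rows give the dual system: 4·y_lumber + 4·y_varnish = 28 and 5·y_lumber + 6·y_varnish = 40.
→ y_lumber = 2 and y_varnish = 5.
Δz = y_varnish·Δb = 5 × (1) = 5, so new z* = 1024 + 5 = 1029.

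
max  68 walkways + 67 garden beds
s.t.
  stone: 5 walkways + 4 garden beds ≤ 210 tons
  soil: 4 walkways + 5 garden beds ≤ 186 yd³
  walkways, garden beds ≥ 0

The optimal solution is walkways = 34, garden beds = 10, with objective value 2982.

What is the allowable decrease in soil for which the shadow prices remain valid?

18

Binding constraints: stone, soil. The basis is B = [[5,4],[4,5]] with det 9.
Per unit decrease in soil, x* moves by d = (0.4444, -0.5556).
The basis stays optimal until garden beds reaches 0; allowable decrease = 18 yd³.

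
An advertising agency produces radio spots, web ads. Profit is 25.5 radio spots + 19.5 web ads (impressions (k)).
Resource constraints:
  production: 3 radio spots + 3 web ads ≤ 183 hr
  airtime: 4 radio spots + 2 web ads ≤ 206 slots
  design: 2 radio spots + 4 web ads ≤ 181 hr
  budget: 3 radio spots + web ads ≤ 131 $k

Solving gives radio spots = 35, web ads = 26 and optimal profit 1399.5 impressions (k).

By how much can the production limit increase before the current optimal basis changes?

Binding constraints: production, budget. The basis is B = [[3,3],[3,1]] with det -6.
Per unit increase in production, x* moves by d = (-0.1667, 0.5).
The basis stays optimal until design becomes binding; allowable increase = 4.2 hr.

4.2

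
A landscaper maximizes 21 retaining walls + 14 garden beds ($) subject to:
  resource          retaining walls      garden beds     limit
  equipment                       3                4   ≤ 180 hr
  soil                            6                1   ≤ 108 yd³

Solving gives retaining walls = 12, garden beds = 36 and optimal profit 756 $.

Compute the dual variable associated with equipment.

At the optimum: equipment uses 180 of 180 (binding); soil uses 108 of 108 (binding).
The binding rows give the dual system: 3·y_equipment + 6·y_soil = 21 and 4·y_equipment + 1·y_soil = 14.
This yields shadow prices y_equipment = 3, y_soil = 2.
Shadow price of equipment = 3.

3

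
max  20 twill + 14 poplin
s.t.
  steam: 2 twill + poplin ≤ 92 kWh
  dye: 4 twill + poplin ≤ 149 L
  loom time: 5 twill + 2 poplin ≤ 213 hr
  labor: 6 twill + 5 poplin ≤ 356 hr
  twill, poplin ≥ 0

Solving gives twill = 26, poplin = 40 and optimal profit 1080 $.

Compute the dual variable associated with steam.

Check each constraint at x*: steam 92/92 (tight); dye 144/149 (slack 5); loom time 210/213 (slack 3); labor 356/356 (tight).
Since dye, loom time are not tight, their duals are 0.
The binding rows give the dual system: 2·y_steam + 6·y_labor = 20 and 1·y_steam + 5·y_labor = 14.
Solving: y_steam = 4, y_labor = 2.
Shadow price of steam = 4.

4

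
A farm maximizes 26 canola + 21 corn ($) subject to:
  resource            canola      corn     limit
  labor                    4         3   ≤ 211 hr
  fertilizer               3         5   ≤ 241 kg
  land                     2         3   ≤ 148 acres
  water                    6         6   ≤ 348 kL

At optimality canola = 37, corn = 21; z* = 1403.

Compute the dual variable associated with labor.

Binding: labor and water. Non-binding: fertilizer (25 unused), land (11 unused).
Slack constraints have shadow price 0 (complementary slackness).
The binding rows give the dual system: 4·y_labor + 6·y_water = 26 and 3·y_labor + 6·y_water = 21.
Solving: y_labor = 5, y_water = 1.
Shadow price of labor = 5.

5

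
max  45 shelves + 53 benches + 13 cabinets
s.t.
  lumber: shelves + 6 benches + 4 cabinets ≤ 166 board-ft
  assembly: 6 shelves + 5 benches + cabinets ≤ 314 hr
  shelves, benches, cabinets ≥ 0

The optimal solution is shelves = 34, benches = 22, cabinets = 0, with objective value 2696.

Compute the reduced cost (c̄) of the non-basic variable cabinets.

Both lumber and assembly are binding at x*.
The binding rows give the dual system: 1·y_lumber + 6·y_assembly = 45 and 6·y_lumber + 5·y_assembly = 53.
This yields shadow prices y_lumber = 3, y_assembly = 7.
Reduced cost of cabinets: c₃ − yᵀa₃ = 13 − (3·4 + 7·1) = 13 − 19 = -6.

-6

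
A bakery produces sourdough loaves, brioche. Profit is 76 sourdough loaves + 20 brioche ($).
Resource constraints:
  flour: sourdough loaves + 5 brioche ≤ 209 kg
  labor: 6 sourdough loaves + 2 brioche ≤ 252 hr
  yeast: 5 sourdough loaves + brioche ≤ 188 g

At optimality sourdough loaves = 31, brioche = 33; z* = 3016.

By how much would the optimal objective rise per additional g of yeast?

At the optimum: flour uses 196 of 209 (slack = 13); labor uses 252 of 252 (binding); yeast uses 188 of 188 (binding).
By complementary slackness, y = 0 for the non-binding constraint.
The binding rows give the dual system: 6·y_labor + 5·y_yeast = 76 and 2·y_labor + 1·y_yeast = 20.
Solving: y_labor = 6, y_yeast = 8.
Shadow price of yeast = 8.

8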